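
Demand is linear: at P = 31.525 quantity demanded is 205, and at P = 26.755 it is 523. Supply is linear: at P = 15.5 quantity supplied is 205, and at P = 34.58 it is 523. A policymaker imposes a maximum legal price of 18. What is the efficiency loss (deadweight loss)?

Demand slope = (26.755 − 31.525)/(523 − 205) = −0.015, so P = 34.6 − 0.015Q.
Supply slope = (34.58 − 15.5)/(523 − 205) = 0.06, so P = 3.2 + 0.06Q.
Competitive equilibrium: 34.6 − 0.015Q = 3.2 + 0.06Q → Q* = 418.6667, P* = 28.32.
At the ceiling P = 18, quantity supplied = (18 − 3.2)/0.06 = 246.6667.
Willingness to pay at Q' = 246.6667: 34.6 − 0.015·246.6667 = 30.9.
ΔQ = 418.6667 − 246.6667 = 172; wedge = 30.9 − 18 = 12.9.
DWL = ½ × 172 × 12.9 = 1109.40.

1109.40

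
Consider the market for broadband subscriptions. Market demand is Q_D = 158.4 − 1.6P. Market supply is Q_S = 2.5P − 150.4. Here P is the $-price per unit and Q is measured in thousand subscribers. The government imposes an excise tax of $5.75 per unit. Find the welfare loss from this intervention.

In inverse form: demand P = 99 − 0.625Q, supply P = 60.16 + 0.4Q.
Competitive equilibrium: 99 − 0.625Q = 60.16 + 0.4Q → Q* = 37.8927, P* = 75.3171.
With the tax, the buyer price exceeds the seller price by 5.75: (99 − 0.625Q) − (60.16 + 0.4Q) = 5.75 → Q' = 32.2829.
ΔQ = 37.8927 − 32.2829 = 5.6098; the wedge equals the tax, 5.75.
DWL = ½ × 5.6098 × 5.75 = $16.13 thousand.

$16.13 thousand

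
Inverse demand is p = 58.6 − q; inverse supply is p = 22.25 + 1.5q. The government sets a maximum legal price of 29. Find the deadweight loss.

Competitive equilibrium: 58.6 − q = 22.25 + 1.5q → q* = 14.54, p* = 44.06.
At the ceiling p = 29, quantity supplied = (29 − 22.25)/1.5 = 4.5.
Willingness to pay at q' = 4.5: 58.6 − 1·4.5 = 54.1.
Δq = 14.54 − 4.5 = 10.04; wedge = 54.1 − 29 = 25.1.
The triangle = ½ × 10.04 × 25.1 = 126.002.

126.002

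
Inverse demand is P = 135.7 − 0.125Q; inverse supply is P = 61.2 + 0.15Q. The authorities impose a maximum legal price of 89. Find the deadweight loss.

Competitive equilibrium: 135.7 − 0.125Q = 61.2 + 0.15Q → Q* = 270.9091, P* = 101.8364.
At the ceiling P = 89, quantity supplied = (89 − 61.2)/0.15 = 185.3333.
Willingness to pay at Q' = 185.3333: 135.7 − 0.125·185.3333 = 112.5333.
ΔQ = 270.9091 − 185.3333 = 85.5758; wedge = 112.5333 − 89 = 23.5333.
DWL = ½ × 85.5758 × 23.5333 = 1006.94.

1006.94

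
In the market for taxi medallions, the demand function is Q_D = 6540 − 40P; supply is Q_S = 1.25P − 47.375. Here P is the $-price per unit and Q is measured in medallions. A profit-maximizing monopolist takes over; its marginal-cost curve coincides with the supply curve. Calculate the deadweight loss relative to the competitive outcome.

$8.27

In inverse form: demand P = 163.5 − 0.025Q, supply P = 37.9 + 0.8Q.
Competitive equilibrium: 163.5 − 0.025Q = 37.9 + 0.8Q → Q* = 152.2424, P* = 159.6939.
Marginal revenue: MR = 163.5 − 0.05Q. Set MR = MC: 163.5 − 0.05Q = 37.9 + 0.8Q → Q_m = 147.7647.
Price P_m = 163.5 − 0.025·147.7647 = 159.8059; MC(Q_m) = 37.9 + 0.8·147.7647 = 156.1118.
Competitive Q* = 152.2424, so ΔQ = 4.4777; wedge = 159.8059 − 156.1118 = 3.6941.
Deadweight loss = ½ × 4.4777 × 3.6941 = $8.27.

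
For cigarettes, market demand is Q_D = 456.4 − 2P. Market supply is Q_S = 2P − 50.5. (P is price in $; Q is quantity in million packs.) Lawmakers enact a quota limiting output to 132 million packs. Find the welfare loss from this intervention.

In inverse form: demand P = 228.2 − 0.5Q, supply P = 25.25 + 0.5Q.
Competitive equilibrium: 228.2 − 0.5Q = 25.25 + 0.5Q → Q* = 202.95, P* = 126.725.
At Q = 132: demand price = 228.2 − 0.5·132 = 162.2; supply price = 25.25 + 0.5·132 = 91.25.
ΔQ = 202.95 − 132 = 70.95; wedge = 162.2 − 91.25 = 70.95.
Deadweight loss = ½ × 70.95 × 70.95 = $2516.95 million.

$2516.95 million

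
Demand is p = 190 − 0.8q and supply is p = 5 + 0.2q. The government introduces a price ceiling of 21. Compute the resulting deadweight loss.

Competitive equilibrium: 190 − 0.8q = 5 + 0.2q → q* = 185, p* = 42.
At the ceiling p = 21, quantity supplied = (21 − 5)/0.2 = 80.
Willingness to pay at q' = 80: 190 − 0.8·80 = 126.
Δq = 185 − 80 = 105; wedge = 126 − 21 = 105.
The triangle = ½ × 105 × 105 = 5512.50.

5512.50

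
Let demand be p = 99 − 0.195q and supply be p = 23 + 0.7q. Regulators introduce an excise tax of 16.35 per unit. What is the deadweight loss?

149.34

Competitive equilibrium: 99 − 0.195q = 23 + 0.7q → q* = 84.9162, p* = 82.4413.
With the tax, the buyer price exceeds the seller price by 16.35: (99 − 0.195q) − (23 + 0.7q) = 16.35 → q' = 66.648.
Δq = 84.9162 − 66.648 = 18.2682; the wedge equals the tax, 16.35.
Welfare loss = ½ × 18.2682 × 16.35 = 149.34.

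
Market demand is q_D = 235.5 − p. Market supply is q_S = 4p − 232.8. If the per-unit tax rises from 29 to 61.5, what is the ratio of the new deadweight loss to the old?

4.497

In inverse form: demand p = 235.5 − q, supply p = 58.2 + 0.25q.
Competitive equilibrium: 235.5 − q = 58.2 + 0.25q → q* = 141.84, p* = 93.66.
For a per-unit tax t: Δq = t/1.25, so DWL = ½·t·(t/1.25) = t²/2.5.
At t = 29: DWL = 336.4. At t = 61.5: DWL = 1512.9.
Ratio = (61.5/29)² = 4.497.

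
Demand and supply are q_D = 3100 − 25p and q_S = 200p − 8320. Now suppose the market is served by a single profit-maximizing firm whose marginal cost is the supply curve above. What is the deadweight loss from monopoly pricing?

16706.83

In inverse form: demand p = 124 − 0.04q, supply p = 41.6 + 0.005q.
Competitive equilibrium: 124 − 0.04q = 41.6 + 0.005q → q* = 1831.11111, p* = 50.75556.
Marginal revenue: MR = 124 − 0.08q. Set MR = MC: 124 − 0.08q = 41.6 + 0.005q → q_m = 969.41176.
Price p_m = 124 − 0.04·969.41176 = 85.22353; MC(q_m) = 41.6 + 0.005·969.41176 = 46.44706.
Competitive q* = 1831.11111, so Δq = 861.69935; wedge = 85.22353 − 46.44706 = 38.77647.
Deadweight loss = ½ × 861.69935 × 38.77647 = 16706.83.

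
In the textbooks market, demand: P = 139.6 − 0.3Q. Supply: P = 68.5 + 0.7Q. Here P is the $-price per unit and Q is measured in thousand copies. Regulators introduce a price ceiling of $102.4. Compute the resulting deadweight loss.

$257 thousand

Competitive equilibrium: 139.6 − 0.3Q = 68.5 + 0.7Q → Q* = 71.1, P* = 118.27.
At the ceiling P = 102.4, quantity supplied = (102.4 − 68.5)/0.7 = 48.4286.
Willingness to pay at Q' = 48.4286: 139.6 − 0.3·48.4286 = 125.0714.
ΔQ = 71.1 − 48.4286 = 22.6714; wedge = 125.0714 − 102.4 = 22.6714.
Welfare loss = ½ × 22.6714 × 22.6714 = $257 thousand.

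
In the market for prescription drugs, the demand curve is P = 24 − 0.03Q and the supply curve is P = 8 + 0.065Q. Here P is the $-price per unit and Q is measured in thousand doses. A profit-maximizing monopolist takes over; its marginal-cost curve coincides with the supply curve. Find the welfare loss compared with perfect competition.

Competitive equilibrium: 24 − 0.03Q = 8 + 0.065Q → Q* = 168.4211, P* = 18.9474.
Marginal revenue: MR = 24 − 0.06Q. Set MR = MC: 24 − 0.06Q = 8 + 0.065Q → Q_m = 128.
Price P_m = 24 − 0.03·128 = 20.16; MC(Q_m) = 8 + 0.065·128 = 16.32.
Competitive Q* = 168.4211, so ΔQ = 40.4211; wedge = 20.16 − 16.32 = 3.84.
The triangle = ½ × 40.4211 × 3.84 = $77.61 thousand.

$77.61 thousand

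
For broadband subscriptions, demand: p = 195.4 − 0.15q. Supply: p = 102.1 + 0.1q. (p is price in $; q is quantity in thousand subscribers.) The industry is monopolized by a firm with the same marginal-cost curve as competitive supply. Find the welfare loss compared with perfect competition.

$2448.25 thousand

Competitive equilibrium: 195.4 − 0.15q = 102.1 + 0.1q → q* = 373.2, p* = 139.42.
Marginal revenue: MR = 195.4 − 0.3q. Set MR = MC: 195.4 − 0.3q = 102.1 + 0.1q → q_m = 233.25.
Price p_m = 195.4 − 0.15·233.25 = 160.4125; MC(q_m) = 102.1 + 0.1·233.25 = 125.425.
Competitive q* = 373.2, so Δq = 139.95; wedge = 160.4125 − 125.425 = 34.9875.
Deadweight loss = ½ × 139.95 × 34.9875 = $2448.25 thousand.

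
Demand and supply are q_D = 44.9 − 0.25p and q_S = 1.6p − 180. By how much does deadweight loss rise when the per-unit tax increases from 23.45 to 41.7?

128.54

In inverse form: demand p = 179.6 − 4q, supply p = 112.5 + 0.625q.
Competitive equilibrium: 179.6 − 4q = 112.5 + 0.625q → q* = 14.5081, p* = 121.5676.
For a per-unit tax t: Δq = t/4.625, so DWL = ½·t·(t/4.625) = t²/9.25.
At t = 23.45: DWL = 59.449. At t = 41.7: DWL = 187.988.
Increase = 187.988 − 59.449 = 128.54.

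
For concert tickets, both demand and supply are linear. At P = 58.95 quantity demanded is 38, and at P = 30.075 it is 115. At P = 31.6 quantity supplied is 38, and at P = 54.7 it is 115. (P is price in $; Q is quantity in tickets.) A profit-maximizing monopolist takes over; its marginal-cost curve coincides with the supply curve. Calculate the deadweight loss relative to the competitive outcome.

$265.40

Demand slope = (30.075 − 58.95)/(115 − 38) = −0.375, so P = 73.2 − 0.375Q.
Supply slope = (54.7 − 31.6)/(115 − 38) = 0.3, so P = 20.2 + 0.3Q.
Competitive equilibrium: 73.2 − 0.375Q = 20.2 + 0.3Q → Q* = 78.5185, P* = 43.7556.
Marginal revenue: MR = 73.2 − 0.75Q. Set MR = MC: 73.2 − 0.75Q = 20.2 + 0.3Q → Q_m = 50.4762.
Price P_m = 73.2 − 0.375·50.4762 = 54.2714; MC(Q_m) = 20.2 + 0.3·50.4762 = 35.3429.
Competitive Q* = 78.5185, so ΔQ = 28.0423; wedge = 54.2714 − 35.3429 = 18.9285.
Deadweight loss = ½ × 28.0423 × 18.9285 = $265.40.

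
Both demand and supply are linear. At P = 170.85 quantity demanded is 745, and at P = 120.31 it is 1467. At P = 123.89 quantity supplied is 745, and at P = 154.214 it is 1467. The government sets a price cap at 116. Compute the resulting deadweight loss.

Demand slope = (120.31 − 170.85)/(1467 − 745) = −0.07, so P = 223 − 0.07Q.
Supply slope = (154.214 − 123.89)/(1467 − 745) = 0.042, so P = 92.6 + 0.042Q.
Competitive equilibrium: 223 − 0.07Q = 92.6 + 0.042Q → Q* = 1164.2857, P* = 141.5.
At the ceiling P = 116, quantity supplied = (116 − 92.6)/0.042 = 557.1429.
Willingness to pay at Q' = 557.1429: 223 − 0.07·557.1429 = 184.
ΔQ = 1164.2857 − 557.1429 = 607.1428; wedge = 184 − 116 = 68.
DWL = ½ × 607.1428 × 68 = 20642.86.

20642.86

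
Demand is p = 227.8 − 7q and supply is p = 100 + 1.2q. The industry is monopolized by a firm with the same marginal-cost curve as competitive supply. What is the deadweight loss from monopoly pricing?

Competitive equilibrium: 227.8 − 7q = 100 + 1.2q → q* = 15.5854, p* = 118.7024.
Marginal revenue: MR = 227.8 − 14q. Set MR = MC: 227.8 − 14q = 100 + 1.2q → q_m = 8.4079.
Price p_m = 227.8 − 7·8.4079 = 168.9447; MC(q_m) = 100 + 1.2·8.4079 = 110.0895.
Competitive q* = 15.5854, so Δq = 7.1775; wedge = 168.9447 − 110.0895 = 58.8552.
DWL = ½ × 7.1775 × 58.8552 = 211.22.

211.22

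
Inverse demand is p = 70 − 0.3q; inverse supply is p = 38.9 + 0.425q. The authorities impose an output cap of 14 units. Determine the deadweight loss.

Competitive equilibrium: 70 − 0.3q = 38.9 + 0.425q → q* = 42.8966, p* = 57.131.
At q = 14: demand price = 70 − 0.3·14 = 65.8; supply price = 38.9 + 0.425·14 = 44.85.
Δq = 42.8966 − 14 = 28.8966; wedge = 65.8 − 44.85 = 20.95.
Welfare loss = ½ × 28.8966 × 20.95 = 302.69.

302.69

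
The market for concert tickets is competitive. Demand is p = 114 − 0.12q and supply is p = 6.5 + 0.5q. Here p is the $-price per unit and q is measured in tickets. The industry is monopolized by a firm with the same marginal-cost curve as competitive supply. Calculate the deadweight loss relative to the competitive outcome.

Competitive equilibrium: 114 − 0.12q = 6.5 + 0.5q → q* = 173.3871, p* = 93.1935.
Marginal revenue: MR = 114 − 0.24q. Set MR = MC: 114 − 0.24q = 6.5 + 0.5q → q_m = 145.2703.
Price p_m = 114 − 0.12·145.2703 = 96.5676; MC(q_m) = 6.5 + 0.5·145.2703 = 79.1352.
Competitive q* = 173.3871, so Δq = 28.1168; wedge = 96.5676 − 79.1352 = 17.4324.
The triangle = ½ × 28.1168 × 17.4324 = $245.07.

$245.07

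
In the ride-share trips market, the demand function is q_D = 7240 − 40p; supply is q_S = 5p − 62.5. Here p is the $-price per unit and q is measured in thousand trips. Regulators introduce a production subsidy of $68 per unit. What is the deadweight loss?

$10275.56 thousand

In inverse form: demand p = 181 − 0.025q, supply p = 12.5 + 0.2q.
Competitive equilibrium: 181 − 0.025q = 12.5 + 0.2q → q* = 748.88889, p* = 162.27778.
The subsidy lowers effective supply by 68: p = 0.2q − 55.5.
New quantity: 181 − 0.025q = 0.2q − 55.5 → q' = 1051.11111.
Overproduction Δq = 1051.11111 − 748.88889 = 302.22222; wedge = subsidy = 68.
Welfare loss = ½ × 302.22222 × 68 = $10275.56 thousand.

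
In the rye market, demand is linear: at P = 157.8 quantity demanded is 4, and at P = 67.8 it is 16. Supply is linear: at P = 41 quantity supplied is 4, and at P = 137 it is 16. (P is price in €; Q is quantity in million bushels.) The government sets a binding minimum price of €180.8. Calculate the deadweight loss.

Demand slope = (67.8 − 157.8)/(16 − 4) = −7.5, so P = 187.8 − 7.5Q.
Supply slope = (137 − 41)/(16 − 4) = 8, so P = 9 + 8Q.
Competitive equilibrium: 187.8 − 7.5Q = 9 + 8Q → Q* = 11.53548, P* = 101.28387.
At the floor P = 180.8, quantity demanded = (187.8 − 180.8)/7.5 = 0.93333.
Sellers' marginal cost at Q' = 0.93333: 9 + 8·0.93333 = 16.46664.
ΔQ = 11.53548 − 0.93333 = 10.60215; wedge = 180.8 − 16.46664 = 164.33336.
The triangle = ½ × 10.60215 × 164.33336 = €871.14 million.

€871.14 million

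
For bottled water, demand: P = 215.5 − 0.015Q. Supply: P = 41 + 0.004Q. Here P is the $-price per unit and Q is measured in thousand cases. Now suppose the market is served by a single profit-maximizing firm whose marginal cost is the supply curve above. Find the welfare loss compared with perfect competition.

Competitive equilibrium: 215.5 − 0.015Q = 41 + 0.004Q → Q* = 9184.210526, P* = 77.736842.
Marginal revenue: MR = 215.5 − 0.03Q. Set MR = MC: 215.5 − 0.03Q = 41 + 0.004Q → Q_m = 5132.352941.
Price P_m = 215.5 − 0.015·5132.352941 = 138.514706; MC(Q_m) = 41 + 0.004·5132.352941 = 61.529412.
Competitive Q* = 9184.210526, so ΔQ = 4051.857585; wedge = 138.514706 − 61.529412 = 76.985294.
Deadweight loss = ½ × 4051.857585 × 76.985294 = $155966.72 thousand.

$155966.72 thousand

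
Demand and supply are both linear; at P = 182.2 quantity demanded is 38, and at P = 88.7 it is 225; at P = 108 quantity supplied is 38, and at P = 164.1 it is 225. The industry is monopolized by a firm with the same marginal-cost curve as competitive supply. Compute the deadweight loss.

Demand slope = (88.7 − 182.2)/(225 − 38) = −0.5, so P = 201.2 − 0.5Q.
Supply slope = (164.1 − 108)/(225 − 38) = 0.3, so P = 96.6 + 0.3Q.
Competitive equilibrium: 201.2 − 0.5Q = 96.6 + 0.3Q → Q* = 130.75, P* = 135.825.
Marginal revenue: MR = 201.2 − Q. Set MR = MC: 201.2 − Q = 96.6 + 0.3Q → Q_m = 80.4615.
Price P_m = 201.2 − 0.5·80.4615 = 160.9693; MC(Q_m) = 96.6 + 0.3·80.4615 = 120.7385.
Competitive Q* = 130.75, so ΔQ = 50.2885; wedge = 160.9693 − 120.7385 = 40.2308.
Deadweight loss = ½ × 50.2885 × 40.2308 = 1011.57.

1011.57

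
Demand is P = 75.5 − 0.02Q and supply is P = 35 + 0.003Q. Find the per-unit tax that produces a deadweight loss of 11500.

Competitive equilibrium: 75.5 − 0.02Q = 35 + 0.003Q → Q* = 1760.8696, P* = 40.2826.
A tax t gives ΔQ = t/0.023 and wedge t, so DWL = t²/0.046.
t²/0.046 = 11500 → t² = 529 → t = 23.

23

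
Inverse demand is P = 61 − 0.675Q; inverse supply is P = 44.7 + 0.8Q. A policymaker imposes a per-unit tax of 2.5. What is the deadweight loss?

Competitive equilibrium: 61 − 0.675Q = 44.7 + 0.8Q → Q* = 11.0508, P* = 53.5407.
With the tax, the buyer price exceeds the seller price by 2.5: (61 − 0.675Q) − (44.7 + 0.8Q) = 2.5 → Q' = 9.3559.
ΔQ = 11.0508 − 9.3559 = 1.6949; the wedge equals the tax, 2.5.
DWL = ½ × 1.6949 × 2.5 = 2.12.

2.12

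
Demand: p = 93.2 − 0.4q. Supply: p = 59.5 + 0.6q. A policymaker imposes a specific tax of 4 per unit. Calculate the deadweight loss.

8

Competitive equilibrium: 93.2 − 0.4q = 59.5 + 0.6q → q* = 33.7, p* = 79.72.
With the tax, the buyer price exceeds the seller price by 4: (93.2 − 0.4q) − (59.5 + 0.6q) = 4 → q' = 29.7.
Δq = 33.7 − 29.7 = 4; the wedge equals the tax, 4.
The triangle = ½ × 4 × 4 = 8.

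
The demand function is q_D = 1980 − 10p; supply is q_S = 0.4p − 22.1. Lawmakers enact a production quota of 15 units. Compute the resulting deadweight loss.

In inverse form: demand p = 198 − 0.1q, supply p = 55.25 + 2.5q.
Competitive equilibrium: 198 − 0.1q = 55.25 + 2.5q → q* = 54.9038, p* = 192.5096.
At q = 15: demand price = 198 − 0.1·15 = 196.5; supply price = 55.25 + 2.5·15 = 92.75.
Δq = 54.9038 − 15 = 39.9038; wedge = 196.5 − 92.75 = 103.75.
Welfare loss = ½ × 39.9038 × 103.75 = 2070.01.

2070.01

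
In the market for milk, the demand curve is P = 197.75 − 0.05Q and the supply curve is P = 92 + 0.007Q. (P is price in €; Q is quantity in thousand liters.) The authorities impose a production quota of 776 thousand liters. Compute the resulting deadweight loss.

€33197.06 thousand

Competitive equilibrium: 197.75 − 0.05Q = 92 + 0.007Q → Q* = 1855.2632, P* = 104.9868.
At Q = 776: demand price = 197.75 − 0.05·776 = 158.95; supply price = 92 + 0.007·776 = 97.432.
ΔQ = 1855.2632 − 776 = 1079.2632; wedge = 158.95 − 97.432 = 61.518.
Deadweight loss = ½ × 1079.2632 × 61.518 = €33197.06 thousand.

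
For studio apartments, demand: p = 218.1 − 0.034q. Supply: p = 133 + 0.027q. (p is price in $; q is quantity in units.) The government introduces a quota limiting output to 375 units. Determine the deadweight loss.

$31737.30

Competitive equilibrium: 218.1 − 0.034q = 133 + 0.027q → q* = 1395.082, p* = 170.6672.
At q = 375: demand price = 218.1 − 0.034·375 = 205.35; supply price = 133 + 0.027·375 = 143.125.
Δq = 1395.082 − 375 = 1020.082; wedge = 205.35 − 143.125 = 62.225.
Deadweight loss = ½ × 1020.082 × 62.225 = $31737.30.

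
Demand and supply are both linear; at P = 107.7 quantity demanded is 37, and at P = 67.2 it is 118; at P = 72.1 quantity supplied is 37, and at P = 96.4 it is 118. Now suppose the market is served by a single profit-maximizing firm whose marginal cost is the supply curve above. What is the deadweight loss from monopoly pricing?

393.03

Demand slope = (67.2 − 107.7)/(118 − 37) = −0.5, so P = 126.2 − 0.5Q.
Supply slope = (96.4 − 72.1)/(118 − 37) = 0.3, so P = 61 + 0.3Q.
Competitive equilibrium: 126.2 − 0.5Q = 61 + 0.3Q → Q* = 81.5, P* = 85.45.
Marginal revenue: MR = 126.2 − Q. Set MR = MC: 126.2 − Q = 61 + 0.3Q → Q_m = 50.1538.
Price P_m = 126.2 − 0.5·50.1538 = 101.1231; MC(Q_m) = 61 + 0.3·50.1538 = 76.0461.
Competitive Q* = 81.5, so ΔQ = 31.3462; wedge = 101.1231 − 76.0461 = 25.077.
Deadweight loss = ½ × 31.3462 × 25.077 = 393.03.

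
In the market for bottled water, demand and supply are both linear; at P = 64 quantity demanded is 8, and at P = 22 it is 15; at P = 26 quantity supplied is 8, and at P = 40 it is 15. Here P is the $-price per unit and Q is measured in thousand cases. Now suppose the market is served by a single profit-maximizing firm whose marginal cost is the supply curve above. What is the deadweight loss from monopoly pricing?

$119.43 thousand

Demand slope = (22 − 64)/(15 − 8) = −6, so P = 112 − 6Q.
Supply slope = (40 − 26)/(15 − 8) = 2, so P = 10 + 2Q.
Competitive equilibrium: 112 − 6Q = 10 + 2Q → Q* = 12.75, P* = 35.5.
Marginal revenue: MR = 112 − 12Q. Set MR = MC: 112 − 12Q = 10 + 2Q → Q_m = 7.2857.
Price P_m = 112 − 6·7.2857 = 68.2858; MC(Q_m) = 10 + 2·7.2857 = 24.5714.
Competitive Q* = 12.75, so ΔQ = 5.4643; wedge = 68.2858 − 24.5714 = 43.7144.
Deadweight loss = ½ × 5.4643 × 43.7144 = $119.43 thousand.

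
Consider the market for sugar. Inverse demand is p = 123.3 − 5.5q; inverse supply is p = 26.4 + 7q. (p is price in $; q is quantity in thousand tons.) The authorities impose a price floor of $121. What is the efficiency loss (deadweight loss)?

$336.16 thousand

Competitive equilibrium: 123.3 − 5.5q = 26.4 + 7q → q* = 7.752, p* = 80.664.
At the floor p = 121, quantity demanded = (123.3 − 121)/5.5 = 0.41818.
Sellers' marginal cost at q' = 0.41818: 26.4 + 7·0.41818 = 29.32726.
Δq = 7.752 − 0.41818 = 7.33382; wedge = 121 − 29.32726 = 91.67274.
The triangle = ½ × 7.33382 × 91.67274 = $336.16 thousand.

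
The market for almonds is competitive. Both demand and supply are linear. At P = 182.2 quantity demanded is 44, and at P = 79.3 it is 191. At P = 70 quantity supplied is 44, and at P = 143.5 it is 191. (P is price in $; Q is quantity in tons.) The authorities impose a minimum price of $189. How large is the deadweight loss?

$6391.91

Demand slope = (79.3 − 182.2)/(191 − 44) = −0.7, so P = 213 − 0.7Q.
Supply slope = (143.5 − 70)/(191 − 44) = 0.5, so P = 48 + 0.5Q.
Competitive equilibrium: 213 − 0.7Q = 48 + 0.5Q → Q* = 137.5, P* = 116.75.
At the floor P = 189, quantity demanded = (213 − 189)/0.7 = 34.2857.
Sellers' marginal cost at Q' = 34.2857: 48 + 0.5·34.2857 = 65.1429.
ΔQ = 137.5 − 34.2857 = 103.2143; wedge = 189 − 65.1429 = 123.8571.
Welfare loss = ½ × 103.2143 × 123.8571 = $6391.91.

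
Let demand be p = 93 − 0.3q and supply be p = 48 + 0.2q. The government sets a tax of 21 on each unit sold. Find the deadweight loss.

441

Competitive equilibrium: 93 − 0.3q = 48 + 0.2q → q* = 90, p* = 66.
With the tax, the buyer price exceeds the seller price by 21: (93 − 0.3q) − (48 + 0.2q) = 21 → q' = 48.
Δq = 90 − 48 = 42; the wedge equals the tax, 21.
The triangle = ½ × 42 × 21 = 441.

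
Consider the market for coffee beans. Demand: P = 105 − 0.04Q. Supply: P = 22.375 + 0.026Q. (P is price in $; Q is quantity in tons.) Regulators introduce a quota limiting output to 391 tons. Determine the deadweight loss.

$24457.57

Competitive equilibrium: 105 − 0.04Q = 22.375 + 0.026Q → Q* = 1251.8939, P* = 54.9242.
At Q = 391: demand price = 105 − 0.04·391 = 89.36; supply price = 22.375 + 0.026·391 = 32.541.
ΔQ = 1251.8939 − 391 = 860.8939; wedge = 89.36 − 32.541 = 56.819.
DWL = ½ × 860.8939 × 56.819 = $24457.57.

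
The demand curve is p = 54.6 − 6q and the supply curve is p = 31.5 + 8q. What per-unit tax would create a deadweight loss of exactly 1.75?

Competitive equilibrium: 54.6 − 6q = 31.5 + 8q → q* = 1.65, p* = 44.7.
A tax t gives Δq = t/14 and wedge t, so DWL = t²/28.
t²/28 = 1.75 → t² = 49 → t = 7.

7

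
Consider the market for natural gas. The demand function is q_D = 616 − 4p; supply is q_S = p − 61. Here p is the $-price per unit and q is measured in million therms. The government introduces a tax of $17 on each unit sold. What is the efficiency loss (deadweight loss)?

In inverse form: demand p = 154 − 0.25q, supply p = 61 + q.
Competitive equilibrium: 154 − 0.25q = 61 + q → q* = 74.4, p* = 135.4.
With the tax, the buyer price exceeds the seller price by 17: (154 − 0.25q) − (61 + q) = 17 → q' = 60.8.
Δq = 74.4 − 60.8 = 13.6; the wedge equals the tax, 17.
Deadweight loss = ½ × 13.6 × 17 = $115.60 million.

$115.60 million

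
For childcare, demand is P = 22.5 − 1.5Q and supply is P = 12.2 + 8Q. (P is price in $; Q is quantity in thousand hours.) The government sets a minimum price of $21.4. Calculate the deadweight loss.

Competitive equilibrium: 22.5 − 1.5Q = 12.2 + 8Q → Q* = 1.0842, P* = 20.8737.
At the floor P = 21.4, quantity demanded = (22.5 − 21.4)/1.5 = 0.7333.
Sellers' marginal cost at Q' = 0.7333: 12.2 + 8·0.7333 = 18.0664.
ΔQ = 1.0842 − 0.7333 = 0.3509; wedge = 21.4 − 18.0664 = 3.3336.
Welfare loss = ½ × 0.3509 × 3.3336 = $0.58 thousand.

$0.58 thousand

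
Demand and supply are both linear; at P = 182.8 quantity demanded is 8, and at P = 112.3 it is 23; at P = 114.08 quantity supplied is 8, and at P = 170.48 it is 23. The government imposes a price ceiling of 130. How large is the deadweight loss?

Demand slope = (112.3 − 182.8)/(23 − 8) = −4.7, so P = 220.4 − 4.7Q.
Supply slope = (170.48 − 114.08)/(23 − 8) = 3.76, so P = 84 + 3.76Q.
Competitive equilibrium: 220.4 − 4.7Q = 84 + 3.76Q → Q* = 16.1229, P* = 144.6222.
At the ceiling P = 130, quantity supplied = (130 − 84)/3.76 = 12.234.
Willingness to pay at Q' = 12.234: 220.4 − 4.7·12.234 = 162.9002.
ΔQ = 16.1229 − 12.234 = 3.8889; wedge = 162.9002 − 130 = 32.9002.
DWL = ½ × 3.8889 × 32.9002 = 63.97.

63.97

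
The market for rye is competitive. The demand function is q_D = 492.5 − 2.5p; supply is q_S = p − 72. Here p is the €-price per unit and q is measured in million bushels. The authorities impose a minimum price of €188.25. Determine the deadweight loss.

€3180.94 million

In inverse form: demand p = 197 − 0.4q, supply p = 72 + q.
Competitive equilibrium: 197 − 0.4q = 72 + q → q* = 89.2857, p* = 161.2857.
At the floor p = 188.25, quantity demanded = (197 − 188.25)/0.4 = 21.875.
Sellers' marginal cost at q' = 21.875: 72 + 1·21.875 = 93.875.
Δq = 89.2857 − 21.875 = 67.4107; wedge = 188.25 − 93.875 = 94.375.
Deadweight loss = ½ × 67.4107 × 94.375 = €3180.94 million.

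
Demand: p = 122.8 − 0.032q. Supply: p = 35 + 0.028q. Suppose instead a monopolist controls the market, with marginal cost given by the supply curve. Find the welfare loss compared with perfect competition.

Competitive equilibrium: 122.8 − 0.032q = 35 + 0.028q → q* = 1463.33333, p* = 75.97333.
Marginal revenue: MR = 122.8 − 0.064q. Set MR = MC: 122.8 − 0.064q = 35 + 0.028q → q_m = 954.34783.
Price p_m = 122.8 − 0.032·954.34783 = 92.26087; MC(q_m) = 35 + 0.028·954.34783 = 61.72174.
Competitive q* = 1463.33333, so Δq = 508.9855; wedge = 92.26087 − 61.72174 = 30.53913.
Deadweight loss = ½ × 508.9855 × 30.53913 = 7771.99.

7771.99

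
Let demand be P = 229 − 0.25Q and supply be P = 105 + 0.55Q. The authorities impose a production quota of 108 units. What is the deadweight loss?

883.60

Competitive equilibrium: 229 − 0.25Q = 105 + 0.55Q → Q* = 155, P* = 190.25.
At Q = 108: demand price = 229 − 0.25·108 = 202; supply price = 105 + 0.55·108 = 164.4.
ΔQ = 155 − 108 = 47; wedge = 202 − 164.4 = 37.6.
The triangle = ½ × 47 × 37.6 = 883.60.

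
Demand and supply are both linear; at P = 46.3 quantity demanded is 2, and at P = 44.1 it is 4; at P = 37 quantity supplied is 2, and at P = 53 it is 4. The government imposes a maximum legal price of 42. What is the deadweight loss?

0.72

Demand slope = (44.1 − 46.3)/(4 − 2) = −1.1, so P = 48.5 − 1.1Q.
Supply slope = (53 − 37)/(4 − 2) = 8, so P = 21 + 8Q.
Competitive equilibrium: 48.5 − 1.1Q = 21 + 8Q → Q* = 3.022, P* = 45.1758.
At the ceiling P = 42, quantity supplied = (42 − 21)/8 = 2.625.
Willingness to pay at Q' = 2.625: 48.5 − 1.1·2.625 = 45.6125.
ΔQ = 3.022 − 2.625 = 0.397; wedge = 45.6125 − 42 = 3.6125.
DWL = ½ × 0.397 × 3.6125 = 0.72.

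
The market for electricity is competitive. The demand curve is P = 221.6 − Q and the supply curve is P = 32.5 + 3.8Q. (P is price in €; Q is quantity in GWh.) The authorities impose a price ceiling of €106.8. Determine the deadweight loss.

€945.01

Competitive equilibrium: 221.6 − Q = 32.5 + 3.8Q → Q* = 39.3958, P* = 182.2042.
At the ceiling P = 106.8, quantity supplied = (106.8 − 32.5)/3.8 = 19.5526.
Willingness to pay at Q' = 19.5526: 221.6 − 1·19.5526 = 202.0474.
ΔQ = 39.3958 − 19.5526 = 19.8432; wedge = 202.0474 − 106.8 = 95.2474.
Deadweight loss = ½ × 19.8432 × 95.2474 = €945.01.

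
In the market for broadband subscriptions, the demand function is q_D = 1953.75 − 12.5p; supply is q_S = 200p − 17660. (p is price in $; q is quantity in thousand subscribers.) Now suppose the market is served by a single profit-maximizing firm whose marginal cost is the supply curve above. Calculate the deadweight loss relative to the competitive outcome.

In inverse form: demand p = 156.3 − 0.08q, supply p = 88.3 + 0.005q.
Competitive equilibrium: 156.3 − 0.08q = 88.3 + 0.005q → q* = 800, p* = 92.3.
Marginal revenue: MR = 156.3 − 0.16q. Set MR = MC: 156.3 − 0.16q = 88.3 + 0.005q → q_m = 412.1212.
Price p_m = 156.3 − 0.08·412.1212 = 123.3303; MC(q_m) = 88.3 + 0.005·412.1212 = 90.3606.
Competitive q* = 800, so Δq = 387.8788; wedge = 123.3303 − 90.3606 = 32.9697.
Welfare loss = ½ × 387.8788 × 32.9697 = $6394.12 thousand.

$6394.12 thousand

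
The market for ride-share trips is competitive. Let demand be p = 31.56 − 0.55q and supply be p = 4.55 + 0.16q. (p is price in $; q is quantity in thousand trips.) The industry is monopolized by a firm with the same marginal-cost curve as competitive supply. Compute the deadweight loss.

Competitive equilibrium: 31.56 − 0.55q = 4.55 + 0.16q → q* = 38.0423, p* = 10.6368.
Marginal revenue: MR = 31.56 − 1.1q. Set MR = MC: 31.56 − 1.1q = 4.55 + 0.16q → q_m = 21.4365.
Price p_m = 31.56 − 0.55·21.4365 = 19.7699; MC(q_m) = 4.55 + 0.16·21.4365 = 7.9798.
Competitive q* = 38.0423, so Δq = 16.6058; wedge = 19.7699 − 7.9798 = 11.7901.
DWL = ½ × 16.6058 × 11.7901 = $97.89 thousand.

$97.89 thousand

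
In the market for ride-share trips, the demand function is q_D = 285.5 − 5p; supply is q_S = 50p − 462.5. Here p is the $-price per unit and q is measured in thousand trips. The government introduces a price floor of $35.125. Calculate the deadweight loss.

In inverse form: demand p = 57.1 − 0.2q, supply p = 9.25 + 0.02q.
Competitive equilibrium: 57.1 − 0.2q = 9.25 + 0.02q → q* = 217.5, p* = 13.6.
At the floor p = 35.125, quantity demanded = (57.1 − 35.125)/0.2 = 109.875.
Sellers' marginal cost at q' = 109.875: 9.25 + 0.02·109.875 = 11.4475.
Δq = 217.5 − 109.875 = 107.625; wedge = 35.125 − 11.4475 = 23.6775.
DWL = ½ × 107.625 × 23.6775 = $1274.15 thousand.

$1274.15 thousand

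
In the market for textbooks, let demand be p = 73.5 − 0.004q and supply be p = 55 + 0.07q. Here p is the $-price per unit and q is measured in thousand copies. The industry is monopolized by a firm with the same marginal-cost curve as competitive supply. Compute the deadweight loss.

Competitive equilibrium: 73.5 − 0.004q = 55 + 0.07q → q* = 250, p* = 72.5.
Marginal revenue: MR = 73.5 − 0.008q. Set MR = MC: 73.5 − 0.008q = 55 + 0.07q → q_m = 237.1795.
Price p_m = 73.5 − 0.004·237.1795 = 72.5513; MC(q_m) = 55 + 0.07·237.1795 = 71.6026.
Competitive q* = 250, so Δq = 12.8205; wedge = 72.5513 − 71.6026 = 0.9487.
The triangle = ½ × 12.8205 × 0.9487 = $6.08 thousand.

$6.08 thousand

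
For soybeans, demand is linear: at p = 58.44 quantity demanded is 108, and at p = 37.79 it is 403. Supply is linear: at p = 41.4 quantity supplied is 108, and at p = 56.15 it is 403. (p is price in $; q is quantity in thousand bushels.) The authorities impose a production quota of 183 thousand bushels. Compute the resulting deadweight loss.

$269.34 thousand

Demand slope = (37.79 − 58.44)/(403 − 108) = −0.07, so p = 66 − 0.07q.
Supply slope = (56.15 − 41.4)/(403 − 108) = 0.05, so p = 36 + 0.05q.
Competitive equilibrium: 66 − 0.07q = 36 + 0.05q → q* = 250, p* = 48.5.
At q = 183: demand price = 66 − 0.07·183 = 53.19; supply price = 36 + 0.05·183 = 45.15.
Δq = 250 − 183 = 67; wedge = 53.19 − 45.15 = 8.04.
DWL = ½ × 67 × 8.04 = $269.34 thousand.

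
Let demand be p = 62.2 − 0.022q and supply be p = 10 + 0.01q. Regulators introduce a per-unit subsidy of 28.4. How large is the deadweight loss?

Competitive equilibrium: 62.2 − 0.022q = 10 + 0.01q → q* = 1631.25, p* = 26.3125.
The subsidy lowers effective supply by 28.4: p = 0.01q − 18.4.
New quantity: 62.2 − 0.022q = 0.01q − 18.4 → q' = 2518.75.
Overproduction Δq = 2518.75 − 1631.25 = 887.5; wedge = subsidy = 28.4.
Deadweight loss = ½ × 887.5 × 28.4 = 12602.50.

12602.50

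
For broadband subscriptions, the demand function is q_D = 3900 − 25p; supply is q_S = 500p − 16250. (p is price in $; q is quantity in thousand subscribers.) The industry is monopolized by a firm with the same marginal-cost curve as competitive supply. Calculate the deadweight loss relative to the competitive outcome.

In inverse form: demand p = 156 − 0.04q, supply p = 32.5 + 0.002q.
Competitive equilibrium: 156 − 0.04q = 32.5 + 0.002q → q* = 2940.4762, p* = 38.381.
Marginal revenue: MR = 156 − 0.08q. Set MR = MC: 156 − 0.08q = 32.5 + 0.002q → q_m = 1506.0976.
Price p_m = 156 − 0.04·1506.0976 = 95.7561; MC(q_m) = 32.5 + 0.002·1506.0976 = 35.5122.
Competitive q* = 2940.4762, so Δq = 1434.3786; wedge = 95.7561 − 35.5122 = 60.2439.
The triangle = ½ × 1434.3786 × 60.2439 = $43206.28 thousand.

$43206.28 thousand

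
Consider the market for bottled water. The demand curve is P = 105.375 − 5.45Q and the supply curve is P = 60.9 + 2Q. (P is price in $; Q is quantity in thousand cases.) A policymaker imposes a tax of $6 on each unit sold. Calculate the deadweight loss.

Competitive equilibrium: 105.375 − 5.45Q = 60.9 + 2Q → Q* = 5.9698, P* = 72.8396.
With the tax, the buyer price exceeds the seller price by 6: (105.375 − 5.45Q) − (60.9 + 2Q) = 6 → Q' = 5.1644.
ΔQ = 5.9698 − 5.1644 = 0.8054; the wedge equals the tax, 6.
DWL = ½ × 0.8054 × 6 = $2.42 thousand.

$2.42 thousand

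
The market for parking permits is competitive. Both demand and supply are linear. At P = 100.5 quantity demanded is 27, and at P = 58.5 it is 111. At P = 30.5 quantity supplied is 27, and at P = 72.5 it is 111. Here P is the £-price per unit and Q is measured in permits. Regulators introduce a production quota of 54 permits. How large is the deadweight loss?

£924.50

Demand slope = (58.5 − 100.5)/(111 − 27) = −0.5, so P = 114 − 0.5Q.
Supply slope = (72.5 − 30.5)/(111 − 27) = 0.5, so P = 17 + 0.5Q.
Competitive equilibrium: 114 − 0.5Q = 17 + 0.5Q → Q* = 97, P* = 65.5.
At Q = 54: demand price = 114 − 0.5·54 = 87; supply price = 17 + 0.5·54 = 44.
ΔQ = 97 − 54 = 43; wedge = 87 − 44 = 43.
The triangle = ½ × 43 × 43 = £924.50.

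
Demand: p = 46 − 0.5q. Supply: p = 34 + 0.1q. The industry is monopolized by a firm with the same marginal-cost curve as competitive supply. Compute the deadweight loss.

24.79

Competitive equilibrium: 46 − 0.5q = 34 + 0.1q → q* = 20, p* = 36.
Marginal revenue: MR = 46 − q. Set MR = MC: 46 − q = 34 + 0.1q → q_m = 10.9091.
Price p_m = 46 − 0.5·10.9091 = 40.5455; MC(q_m) = 34 + 0.1·10.9091 = 35.0909.
Competitive q* = 20, so Δq = 9.0909; wedge = 40.5455 − 35.0909 = 5.4546.
The triangle = ½ × 9.0909 × 5.4546 = 24.79.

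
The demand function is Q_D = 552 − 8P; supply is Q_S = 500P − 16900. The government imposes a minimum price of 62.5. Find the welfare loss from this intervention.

In inverse form: demand P = 69 − 0.125Q, supply P = 33.8 + 0.002Q.
Competitive equilibrium: 69 − 0.125Q = 33.8 + 0.002Q → Q* = 277.1654, P* = 34.3543.
At the floor P = 62.5, quantity demanded = (69 − 62.5)/0.125 = 52.
Sellers' marginal cost at Q' = 52: 33.8 + 0.002·52 = 33.904.
ΔQ = 277.1654 − 52 = 225.1654; wedge = 62.5 − 33.904 = 28.596.
Deadweight loss = ½ × 225.1654 × 28.596 = 3219.41.

3219.41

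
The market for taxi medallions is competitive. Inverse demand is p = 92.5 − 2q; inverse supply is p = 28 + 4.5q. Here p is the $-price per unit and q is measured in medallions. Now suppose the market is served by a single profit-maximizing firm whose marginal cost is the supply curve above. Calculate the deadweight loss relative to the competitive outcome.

$17.72

Competitive equilibrium: 92.5 − 2q = 28 + 4.5q → q* = 9.9231, p* = 72.6538.
Marginal revenue: MR = 92.5 − 4q. Set MR = MC: 92.5 − 4q = 28 + 4.5q → q_m = 7.5882.
Price p_m = 92.5 − 2·7.5882 = 77.3236; MC(q_m) = 28 + 4.5·7.5882 = 62.1469.
Competitive q* = 9.9231, so Δq = 2.3349; wedge = 77.3236 − 62.1469 = 15.1767.
DWL = ½ × 2.3349 × 15.1767 = $17.72.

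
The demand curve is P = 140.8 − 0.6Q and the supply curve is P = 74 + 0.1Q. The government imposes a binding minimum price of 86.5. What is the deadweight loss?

Competitive equilibrium: 140.8 − 0.6Q = 74 + 0.1Q → Q* = 95.4286, P* = 83.5429.
At the floor P = 86.5, quantity demanded = (140.8 − 86.5)/0.6 = 90.5.
Sellers' marginal cost at Q' = 90.5: 74 + 0.1·90.5 = 83.05.
ΔQ = 95.4286 − 90.5 = 4.9286; wedge = 86.5 − 83.05 = 3.45.
The triangle = ½ × 4.9286 × 3.45 = 8.50.

8.50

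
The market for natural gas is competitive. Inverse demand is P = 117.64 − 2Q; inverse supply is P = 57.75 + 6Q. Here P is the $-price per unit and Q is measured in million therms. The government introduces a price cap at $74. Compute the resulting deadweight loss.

Competitive equilibrium: 117.64 − 2Q = 57.75 + 6Q → Q* = 7.48625, P* = 102.6675.
At the ceiling P = 74, quantity supplied = (74 − 57.75)/6 = 2.70833.
Willingness to pay at Q' = 2.70833: 117.64 − 2·2.70833 = 112.22334.
ΔQ = 7.48625 − 2.70833 = 4.77792; wedge = 112.22334 − 74 = 38.22334.
The triangle = ½ × 4.77792 × 38.22334 = $91.31 million.

$91.31 million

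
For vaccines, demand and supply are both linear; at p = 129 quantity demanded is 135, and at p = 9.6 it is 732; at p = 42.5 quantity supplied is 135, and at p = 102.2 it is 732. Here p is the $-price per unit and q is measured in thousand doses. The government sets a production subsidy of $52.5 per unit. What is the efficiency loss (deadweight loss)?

$4593.75 thousand

Demand slope = (9.6 − 129)/(732 − 135) = −0.2, so p = 156 − 0.2q.
Supply slope = (102.2 − 42.5)/(732 − 135) = 0.1, so p = 29 + 0.1q.
Competitive equilibrium: 156 − 0.2q = 29 + 0.1q → q* = 423.3333, p* = 71.3333.
The subsidy lowers effective supply by 52.5: p = 0.1q − 23.5.
New quantity: 156 − 0.2q = 0.1q − 23.5 → q' = 598.3333.
Overproduction Δq = 598.3333 − 423.3333 = 175; wedge = subsidy = 52.5.
Deadweight loss = ½ × 175 × 52.5 = $4593.75 thousand.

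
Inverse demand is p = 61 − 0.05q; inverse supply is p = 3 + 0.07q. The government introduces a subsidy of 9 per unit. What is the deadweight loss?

Competitive equilibrium: 61 − 0.05q = 3 + 0.07q → q* = 483.3333, p* = 36.8333.
The subsidy lowers effective supply by 9: p = 0.07q − 6.
New quantity: 61 − 0.05q = 0.07q − 6 → q' = 558.3333.
Overproduction Δq = 558.3333 − 483.3333 = 75; wedge = subsidy = 9.
The triangle = ½ × 75 × 9 = 337.50.

337.50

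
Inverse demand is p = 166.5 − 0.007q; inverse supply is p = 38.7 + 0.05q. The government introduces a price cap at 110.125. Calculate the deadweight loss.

Competitive equilibrium: 166.5 − 0.007q = 38.7 + 0.05q → q* = 2242.1053, p* = 150.8053.
At the ceiling p = 110.125, quantity supplied = (110.125 − 38.7)/0.05 = 1428.5.
Willingness to pay at q' = 1428.5: 166.5 − 0.007·1428.5 = 156.5005.
Δq = 2242.1053 − 1428.5 = 813.6053; wedge = 156.5005 − 110.125 = 46.3755.
The triangle = ½ × 813.6053 × 46.3755 = 18865.68.

18865.68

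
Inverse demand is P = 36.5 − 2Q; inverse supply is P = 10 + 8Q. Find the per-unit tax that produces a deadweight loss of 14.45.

Competitive equilibrium: 36.5 − 2Q = 10 + 8Q → Q* = 2.65, P* = 31.2.
A tax t gives ΔQ = t/10 and wedge t, so DWL = t²/20.
t²/20 = 14.45 → t² = 289 → t = 17.

17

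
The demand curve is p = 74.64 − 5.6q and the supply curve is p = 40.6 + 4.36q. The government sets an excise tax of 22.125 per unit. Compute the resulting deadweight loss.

Competitive equilibrium: 74.64 − 5.6q = 40.6 + 4.36q → q* = 3.4177, p* = 55.501.
With the tax, the buyer price exceeds the seller price by 22.125: (74.64 − 5.6q) − (40.6 + 4.36q) = 22.125 → q' = 1.1963.
Δq = 3.4177 − 1.1963 = 2.2214; the wedge equals the tax, 22.125.
DWL = ½ × 2.2214 × 22.125 = 24.57.

24.57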